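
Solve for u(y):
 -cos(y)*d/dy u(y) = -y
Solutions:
 u(y) = C1 + Integral(y/cos(y), y)


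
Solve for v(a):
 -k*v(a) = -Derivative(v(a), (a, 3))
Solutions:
 v(a) = C1*exp(a*k^(1/3)) + C2*exp(a*k^(1/3)*(-1 + sqrt(3)*I)/2) + C3*exp(-a*k^(1/3)*(1 + sqrt(3)*I)/2)


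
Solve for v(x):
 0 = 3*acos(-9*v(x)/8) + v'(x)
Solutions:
 Integral(1/acos(-9*_y/8), (_y, v(x))) = C1 - 3*x


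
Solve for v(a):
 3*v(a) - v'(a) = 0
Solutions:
 v(a) = C1*exp(3*a)


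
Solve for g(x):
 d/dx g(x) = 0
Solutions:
 g(x) = C1


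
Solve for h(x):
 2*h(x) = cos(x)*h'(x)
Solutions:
 h(x) = C1*(sin(x) + 1)/(sin(x) - 1)


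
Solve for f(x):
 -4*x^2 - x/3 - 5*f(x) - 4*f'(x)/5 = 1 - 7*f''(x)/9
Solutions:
 f(x) = C1*exp(3*x*(6 - sqrt(911))/35) + C2*exp(3*x*(6 + sqrt(911))/35) - 4*x^2/5 + 71*x/375 - 13477/28125


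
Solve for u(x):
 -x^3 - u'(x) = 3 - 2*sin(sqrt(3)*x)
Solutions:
 u(x) = C1 - x^4/4 - 3*x - 2*sqrt(3)*cos(sqrt(3)*x)/3


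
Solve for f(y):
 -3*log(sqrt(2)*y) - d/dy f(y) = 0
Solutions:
 f(y) = C1 - 3*y*log(y) - 3*y*log(2)/2 + 3*y


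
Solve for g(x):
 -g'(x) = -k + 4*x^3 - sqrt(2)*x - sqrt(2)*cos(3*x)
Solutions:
 g(x) = C1 + k*x - x^4 + sqrt(2)*x^2/2 + sqrt(2)*sin(3*x)/3


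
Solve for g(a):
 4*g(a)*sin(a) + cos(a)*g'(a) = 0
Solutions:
 g(a) = C1*cos(a)^4


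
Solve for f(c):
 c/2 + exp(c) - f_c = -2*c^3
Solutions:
 f(c) = C1 + c^4/2 + c^2/4 + exp(c)


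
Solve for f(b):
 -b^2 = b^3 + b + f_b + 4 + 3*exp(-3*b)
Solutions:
 f(b) = C1 - b^4/4 - b^3/3 - b^2/2 - 4*b + exp(-3*b)


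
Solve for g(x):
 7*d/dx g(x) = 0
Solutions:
 g(x) = C1


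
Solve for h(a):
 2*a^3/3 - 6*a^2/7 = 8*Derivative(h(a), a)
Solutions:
 h(a) = C1 + a^4/48 - a^3/28


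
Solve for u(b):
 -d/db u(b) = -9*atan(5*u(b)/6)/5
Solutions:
 Integral(1/atan(5*_y/6), (_y, u(b))) = C1 + 9*b/5


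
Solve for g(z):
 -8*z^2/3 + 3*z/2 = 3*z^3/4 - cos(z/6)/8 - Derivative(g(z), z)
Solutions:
 g(z) = C1 + 3*z^4/16 + 8*z^3/9 - 3*z^2/4 - 3*sin(z/6)/4


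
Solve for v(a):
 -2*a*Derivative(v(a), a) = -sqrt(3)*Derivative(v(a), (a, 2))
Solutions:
 v(a) = C1 + C2*erfi(3^(3/4)*a/3)


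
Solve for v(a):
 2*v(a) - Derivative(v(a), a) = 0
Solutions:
 v(a) = C1*exp(2*a)


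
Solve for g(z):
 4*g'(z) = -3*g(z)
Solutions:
 g(z) = C1*exp(-3*z/4)


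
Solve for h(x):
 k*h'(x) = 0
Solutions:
 h(x) = C1


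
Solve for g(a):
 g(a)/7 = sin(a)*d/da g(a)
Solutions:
 g(a) = C1*(cos(a) - 1)^(1/14)/(cos(a) + 1)^(1/14)


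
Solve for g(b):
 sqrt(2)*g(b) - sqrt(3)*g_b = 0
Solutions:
 g(b) = C1*exp(sqrt(6)*b/3)


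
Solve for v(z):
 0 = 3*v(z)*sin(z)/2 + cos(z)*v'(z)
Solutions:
 v(z) = C1*cos(z)^(3/2)


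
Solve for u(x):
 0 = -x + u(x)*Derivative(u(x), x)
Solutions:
 u(x) = -sqrt(C1 + x^2)
 u(x) = sqrt(C1 + x^2)


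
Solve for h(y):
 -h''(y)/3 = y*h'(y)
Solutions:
 h(y) = C1 + C2*erf(sqrt(6)*y/2)


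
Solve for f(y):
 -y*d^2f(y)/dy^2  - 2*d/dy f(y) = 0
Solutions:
 f(y) = C1 + C2/y


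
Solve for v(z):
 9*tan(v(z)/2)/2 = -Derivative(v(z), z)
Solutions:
 v(z) = -2*asin(C1*exp(-9*z/4)) + 2*pi
 v(z) = 2*asin(C1*exp(-9*z/4))


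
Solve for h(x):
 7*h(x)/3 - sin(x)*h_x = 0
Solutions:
 h(x) = C1*(cos(x) - 1)^(7/6)/(cos(x) + 1)^(7/6)


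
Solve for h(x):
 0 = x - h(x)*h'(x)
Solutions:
 h(x) = -sqrt(C1 + x^2)
 h(x) = sqrt(C1 + x^2)


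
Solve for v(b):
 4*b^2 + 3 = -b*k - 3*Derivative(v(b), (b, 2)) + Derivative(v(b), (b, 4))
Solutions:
 v(b) = C1 + C2*b + C3*exp(-sqrt(3)*b) + C4*exp(sqrt(3)*b) - b^4/9 - b^3*k/18 - 17*b^2/18


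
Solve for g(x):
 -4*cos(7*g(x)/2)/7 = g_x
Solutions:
 g(x) = -2*asin((C1 + exp(4*x))/(C1 - exp(4*x)))/7 + 2*pi/7
 g(x) = 2*asin((C1 + exp(4*x))/(C1 - exp(4*x)))/7


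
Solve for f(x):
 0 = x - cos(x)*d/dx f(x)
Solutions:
 f(x) = C1 + Integral(x/cos(x), x)


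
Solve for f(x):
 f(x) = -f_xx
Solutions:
 f(x) = C1*sin(x) + C2*cos(x)


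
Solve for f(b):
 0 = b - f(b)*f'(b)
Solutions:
 f(b) = -sqrt(C1 + b^2)
 f(b) = sqrt(C1 + b^2)


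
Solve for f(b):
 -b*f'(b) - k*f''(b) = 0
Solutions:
 f(b) = C1 + C2*sqrt(k)*erf(sqrt(2)*b*sqrt(1/k)/2)


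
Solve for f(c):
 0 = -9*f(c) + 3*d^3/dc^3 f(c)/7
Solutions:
 f(c) = C3*exp(21^(1/3)*c) + (C1*sin(3^(5/6)*7^(1/3)*c/2) + C2*cos(3^(5/6)*7^(1/3)*c/2))*exp(-21^(1/3)*c/2)


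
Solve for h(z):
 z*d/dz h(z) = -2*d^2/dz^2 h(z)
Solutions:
 h(z) = C1 + C2*erf(z/2)


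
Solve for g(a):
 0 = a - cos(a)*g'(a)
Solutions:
 g(a) = C1 + Integral(a/cos(a), a)


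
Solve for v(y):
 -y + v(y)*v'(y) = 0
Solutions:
 v(y) = -sqrt(C1 + y^2)
 v(y) = sqrt(C1 + y^2)


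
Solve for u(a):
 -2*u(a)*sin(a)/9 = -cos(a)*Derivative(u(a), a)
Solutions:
 u(a) = C1/cos(a)^(2/9)


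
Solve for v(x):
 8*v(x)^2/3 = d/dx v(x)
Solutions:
 v(x) = -3/(C1 + 8*x)


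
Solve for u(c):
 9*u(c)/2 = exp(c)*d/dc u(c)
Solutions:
 u(c) = C1*exp(-9*exp(-c)/2)


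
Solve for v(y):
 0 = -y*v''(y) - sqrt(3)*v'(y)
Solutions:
 v(y) = C1 + C2*y^(1 - sqrt(3))


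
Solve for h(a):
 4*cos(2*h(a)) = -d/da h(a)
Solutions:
 h(a) = -asin((C1 + exp(16*a))/(C1 - exp(16*a)))/2 + pi/2
 h(a) = asin((C1 + exp(16*a))/(C1 - exp(16*a)))/2


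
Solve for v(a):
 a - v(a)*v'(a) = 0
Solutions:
 v(a) = -sqrt(C1 + a^2)
 v(a) = sqrt(C1 + a^2)


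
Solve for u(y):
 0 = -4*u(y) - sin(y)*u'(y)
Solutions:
 u(y) = C1*(cos(y)^2 + 2*cos(y) + 1)/(cos(y)^2 - 2*cos(y) + 1)


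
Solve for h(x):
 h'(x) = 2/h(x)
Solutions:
 h(x) = -sqrt(C1 + 4*x)
 h(x) = sqrt(C1 + 4*x)


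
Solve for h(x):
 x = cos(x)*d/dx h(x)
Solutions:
 h(x) = C1 + Integral(x/cos(x), x)


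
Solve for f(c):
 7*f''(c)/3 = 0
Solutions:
 f(c) = C1 + C2*c


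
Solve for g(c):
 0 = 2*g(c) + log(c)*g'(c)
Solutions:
 g(c) = C1*exp(-2*li(c))


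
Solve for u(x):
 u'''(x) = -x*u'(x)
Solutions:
 u(x) = C1 + Integral(C2*airyai(-x) + C3*airybi(-x), x)


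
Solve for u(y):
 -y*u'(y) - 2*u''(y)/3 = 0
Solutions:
 u(y) = C1 + C2*erf(sqrt(3)*y/2)


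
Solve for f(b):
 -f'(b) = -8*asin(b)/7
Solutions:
 f(b) = C1 + 8*b*asin(b)/7 + 8*sqrt(1 - b^2)/7


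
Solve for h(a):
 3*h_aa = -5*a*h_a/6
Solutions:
 h(a) = C1 + C2*erf(sqrt(5)*a/6)


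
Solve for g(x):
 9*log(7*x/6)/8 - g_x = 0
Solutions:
 g(x) = C1 + 9*x*log(x)/8 - 9*x*log(6)/8 - 9*x/8 + 9*x*log(7)/8


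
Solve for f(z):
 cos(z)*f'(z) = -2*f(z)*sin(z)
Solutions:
 f(z) = C1*cos(z)^2


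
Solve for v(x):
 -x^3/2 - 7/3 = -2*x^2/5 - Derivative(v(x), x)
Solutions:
 v(x) = C1 + x^4/8 - 2*x^3/15 + 7*x/3


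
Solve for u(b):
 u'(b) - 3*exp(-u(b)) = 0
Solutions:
 u(b) = log(C1 + 3*b)


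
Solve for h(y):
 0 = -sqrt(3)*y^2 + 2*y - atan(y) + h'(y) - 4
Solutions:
 h(y) = C1 + sqrt(3)*y^3/3 - y^2 + y*atan(y) + 4*y - log(y^2 + 1)/2


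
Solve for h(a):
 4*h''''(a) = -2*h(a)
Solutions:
 h(a) = (C1*sin(2^(1/4)*a/2) + C2*cos(2^(1/4)*a/2))*exp(-2^(1/4)*a/2) + (C3*sin(2^(1/4)*a/2) + C4*cos(2^(1/4)*a/2))*exp(2^(1/4)*a/2)


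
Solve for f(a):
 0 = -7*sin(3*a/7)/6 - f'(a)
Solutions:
 f(a) = C1 + 49*cos(3*a/7)/18


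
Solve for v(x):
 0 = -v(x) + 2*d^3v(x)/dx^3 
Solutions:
 v(x) = C3*exp(2^(2/3)*x/2) + (C1*sin(2^(2/3)*sqrt(3)*x/4) + C2*cos(2^(2/3)*sqrt(3)*x/4))*exp(-2^(2/3)*x/4)


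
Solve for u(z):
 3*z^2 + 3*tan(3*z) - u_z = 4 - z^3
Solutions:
 u(z) = C1 + z^4/4 + z^3 - 4*z - log(cos(3*z))


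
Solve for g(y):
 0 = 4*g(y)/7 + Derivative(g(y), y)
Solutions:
 g(y) = C1*exp(-4*y/7)


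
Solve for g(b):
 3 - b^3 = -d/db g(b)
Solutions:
 g(b) = C1 + b^4/4 - 3*b


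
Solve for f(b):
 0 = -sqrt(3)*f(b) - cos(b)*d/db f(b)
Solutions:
 f(b) = C1*(sin(b) - 1)^(sqrt(3)/2)/(sin(b) + 1)^(sqrt(3)/2)


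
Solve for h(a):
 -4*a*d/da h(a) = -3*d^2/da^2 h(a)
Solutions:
 h(a) = C1 + C2*erfi(sqrt(6)*a/3)


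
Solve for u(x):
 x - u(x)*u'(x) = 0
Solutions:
 u(x) = -sqrt(C1 + x^2)
 u(x) = sqrt(C1 + x^2)


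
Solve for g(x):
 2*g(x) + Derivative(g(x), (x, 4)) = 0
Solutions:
 g(x) = (C1*sin(2^(3/4)*x/2) + C2*cos(2^(3/4)*x/2))*exp(-2^(3/4)*x/2) + (C3*sin(2^(3/4)*x/2) + C4*cos(2^(3/4)*x/2))*exp(2^(3/4)*x/2)


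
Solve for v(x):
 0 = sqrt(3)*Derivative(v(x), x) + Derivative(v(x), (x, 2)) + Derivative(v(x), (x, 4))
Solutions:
 v(x) = C1 + C2*exp(2^(1/3)*sqrt(3)*x*(-2/(9 + sqrt(85))^(1/3) + 2^(1/3)*(9 + sqrt(85))^(1/3))/12)*sin(2^(1/3)*x*(2/(9 + sqrt(85))^(1/3) + 2^(1/3)*(9 + sqrt(85))^(1/3))/4) + C3*exp(2^(1/3)*sqrt(3)*x*(-2/(9 + sqrt(85))^(1/3) + 2^(1/3)*(9 + sqrt(85))^(1/3))/12)*cos(2^(1/3)*x*(2/(9 + sqrt(85))^(1/3) + 2^(1/3)*(9 + sqrt(85))^(1/3))/4) + C4*exp(-2^(1/3)*sqrt(3)*x*(-2/(9 + sqrt(85))^(1/3) + 2^(1/3)*(9 + sqrt(85))^(1/3))/6)


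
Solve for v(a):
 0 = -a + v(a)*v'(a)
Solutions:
 v(a) = -sqrt(C1 + a^2)
 v(a) = sqrt(C1 + a^2)


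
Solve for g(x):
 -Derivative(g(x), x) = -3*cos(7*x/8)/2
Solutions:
 g(x) = C1 + 12*sin(7*x/8)/7


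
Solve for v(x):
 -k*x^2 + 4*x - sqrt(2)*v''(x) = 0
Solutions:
 v(x) = C1 + C2*x - sqrt(2)*k*x^4/24 + sqrt(2)*x^3/3


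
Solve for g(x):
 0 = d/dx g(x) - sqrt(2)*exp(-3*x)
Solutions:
 g(x) = C1 - sqrt(2)*exp(-3*x)/3


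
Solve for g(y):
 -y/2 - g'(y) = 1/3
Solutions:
 g(y) = C1 - y^2/4 - y/3


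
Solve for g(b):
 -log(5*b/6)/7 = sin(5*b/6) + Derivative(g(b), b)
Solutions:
 g(b) = C1 - b*log(b)/7 - b*log(5)/7 + b/7 + b*log(6)/7 + 6*cos(5*b/6)/5


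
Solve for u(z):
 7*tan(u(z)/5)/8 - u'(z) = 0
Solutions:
 u(z) = -5*asin(C1*exp(7*z/40)) + 5*pi
 u(z) = 5*asin(C1*exp(7*z/40))


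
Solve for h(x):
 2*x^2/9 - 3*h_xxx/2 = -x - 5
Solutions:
 h(x) = C1 + C2*x + C3*x^2 + x^5/405 + x^4/36 + 5*x^3/9


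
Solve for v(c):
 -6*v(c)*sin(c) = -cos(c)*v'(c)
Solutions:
 v(c) = C1/cos(c)^6


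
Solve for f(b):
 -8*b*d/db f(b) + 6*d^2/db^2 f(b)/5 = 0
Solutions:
 f(b) = C1 + C2*erfi(sqrt(30)*b/3)


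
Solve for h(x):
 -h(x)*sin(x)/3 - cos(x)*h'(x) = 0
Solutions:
 h(x) = C1*cos(x)^(1/3)


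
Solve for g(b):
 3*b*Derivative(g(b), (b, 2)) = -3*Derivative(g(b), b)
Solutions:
 g(b) = C1 + C2*log(b)


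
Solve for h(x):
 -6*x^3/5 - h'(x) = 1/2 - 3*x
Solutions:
 h(x) = C1 - 3*x^4/10 + 3*x^2/2 - x/2


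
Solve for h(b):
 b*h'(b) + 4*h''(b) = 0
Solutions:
 h(b) = C1 + C2*erf(sqrt(2)*b/4)


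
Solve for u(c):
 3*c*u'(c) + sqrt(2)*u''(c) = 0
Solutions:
 u(c) = C1 + C2*erf(2^(1/4)*sqrt(3)*c/2)


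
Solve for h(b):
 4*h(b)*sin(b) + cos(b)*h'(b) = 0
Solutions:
 h(b) = C1*cos(b)^4


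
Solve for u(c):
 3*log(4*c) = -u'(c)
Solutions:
 u(c) = C1 - 3*c*log(c) - c*log(64) + 3*c


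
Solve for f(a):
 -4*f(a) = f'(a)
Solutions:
 f(a) = C1*exp(-4*a)


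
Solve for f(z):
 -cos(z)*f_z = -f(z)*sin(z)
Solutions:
 f(z) = C1/cos(z)


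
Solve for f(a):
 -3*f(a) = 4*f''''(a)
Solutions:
 f(a) = (C1*sin(3^(1/4)*a/2) + C2*cos(3^(1/4)*a/2))*exp(-3^(1/4)*a/2) + (C3*sin(3^(1/4)*a/2) + C4*cos(3^(1/4)*a/2))*exp(3^(1/4)*a/2)


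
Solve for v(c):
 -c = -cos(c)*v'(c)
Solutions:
 v(c) = C1 + Integral(c/cos(c), c)


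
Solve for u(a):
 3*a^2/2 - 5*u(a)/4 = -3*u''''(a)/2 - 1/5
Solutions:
 u(a) = C1*exp(-5^(1/4)*6^(3/4)*a/6) + C2*exp(5^(1/4)*6^(3/4)*a/6) + C3*sin(5^(1/4)*6^(3/4)*a/6) + C4*cos(5^(1/4)*6^(3/4)*a/6) + 6*a^2/5 + 4/25


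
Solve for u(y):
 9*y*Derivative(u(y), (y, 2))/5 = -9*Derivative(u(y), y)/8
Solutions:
 u(y) = C1 + C2*y^(3/8)


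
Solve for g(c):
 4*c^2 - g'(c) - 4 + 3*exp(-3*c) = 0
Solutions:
 g(c) = C1 + 4*c^3/3 - 4*c - exp(-3*c)


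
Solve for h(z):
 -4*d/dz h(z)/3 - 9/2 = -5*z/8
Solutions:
 h(z) = C1 + 15*z^2/64 - 27*z/8


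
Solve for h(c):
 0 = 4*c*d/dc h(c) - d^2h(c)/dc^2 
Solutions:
 h(c) = C1 + C2*erfi(sqrt(2)*c)


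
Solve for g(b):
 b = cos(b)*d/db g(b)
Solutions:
 g(b) = C1 + Integral(b/cos(b), b)


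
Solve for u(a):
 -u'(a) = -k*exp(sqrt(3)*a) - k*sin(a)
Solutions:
 u(a) = C1 + sqrt(3)*k*exp(sqrt(3)*a)/3 - k*cos(a)


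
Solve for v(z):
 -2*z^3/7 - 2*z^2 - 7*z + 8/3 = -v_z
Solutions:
 v(z) = C1 + z^4/14 + 2*z^3/3 + 7*z^2/2 - 8*z/3


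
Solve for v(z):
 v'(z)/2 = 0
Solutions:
 v(z) = C1


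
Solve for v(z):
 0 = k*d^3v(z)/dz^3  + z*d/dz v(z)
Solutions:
 v(z) = C1 + Integral(C2*airyai(z*(-1/k)^(1/3)) + C3*airybi(z*(-1/k)^(1/3)), z)


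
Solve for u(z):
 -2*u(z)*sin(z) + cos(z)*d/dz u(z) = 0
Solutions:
 u(z) = C1/cos(z)^2


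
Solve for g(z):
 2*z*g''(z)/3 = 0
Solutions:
 g(z) = C1 + C2*z


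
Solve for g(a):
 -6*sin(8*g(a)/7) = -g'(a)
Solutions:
 -6*a + 7*log(cos(8*g(a)/7) - 1)/16 - 7*log(cos(8*g(a)/7) + 1)/16 = C1


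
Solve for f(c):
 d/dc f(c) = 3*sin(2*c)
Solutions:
 f(c) = C1 - 3*cos(2*c)/2


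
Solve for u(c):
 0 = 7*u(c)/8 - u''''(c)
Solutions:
 u(c) = C1*exp(-14^(1/4)*c/2) + C2*exp(14^(1/4)*c/2) + C3*sin(14^(1/4)*c/2) + C4*cos(14^(1/4)*c/2)


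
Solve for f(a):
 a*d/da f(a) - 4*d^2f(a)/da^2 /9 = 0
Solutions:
 f(a) = C1 + C2*erfi(3*sqrt(2)*a/4)


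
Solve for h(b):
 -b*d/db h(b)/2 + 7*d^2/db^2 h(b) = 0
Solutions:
 h(b) = C1 + C2*erfi(sqrt(7)*b/14)


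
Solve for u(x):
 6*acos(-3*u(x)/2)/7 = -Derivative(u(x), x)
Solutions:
 Integral(1/acos(-3*_y/2), (_y, u(x))) = C1 - 6*x/7


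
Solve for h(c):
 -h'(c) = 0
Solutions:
 h(c) = C1


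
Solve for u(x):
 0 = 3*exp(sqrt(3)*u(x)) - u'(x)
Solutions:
 u(x) = sqrt(3)*(2*log(-1/(C1 + 3*x)) - log(3))/6


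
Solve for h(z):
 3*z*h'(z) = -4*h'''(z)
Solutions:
 h(z) = C1 + Integral(C2*airyai(-6^(1/3)*z/2) + C3*airybi(-6^(1/3)*z/2), z)


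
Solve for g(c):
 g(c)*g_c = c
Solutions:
 g(c) = -sqrt(C1 + c^2)
 g(c) = sqrt(C1 + c^2)


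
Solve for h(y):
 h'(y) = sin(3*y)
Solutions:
 h(y) = C1 - cos(3*y)/3


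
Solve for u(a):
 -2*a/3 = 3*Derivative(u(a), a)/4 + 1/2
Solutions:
 u(a) = C1 - 4*a^2/9 - 2*a/3


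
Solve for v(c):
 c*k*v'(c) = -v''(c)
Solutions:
 v(c) = Piecewise((-sqrt(2)*sqrt(pi)*C1*erf(sqrt(2)*c*sqrt(k)/2)/(2*sqrt(k)) - C2, (k > 0) | (k < 0)), (-C1*c - C2, True))


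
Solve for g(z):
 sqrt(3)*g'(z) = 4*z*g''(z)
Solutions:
 g(z) = C1 + C2*z^(sqrt(3)/4 + 1)


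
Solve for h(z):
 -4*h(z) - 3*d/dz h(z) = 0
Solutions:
 h(z) = C1*exp(-4*z/3)


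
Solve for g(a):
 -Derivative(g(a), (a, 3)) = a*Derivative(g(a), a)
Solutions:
 g(a) = C1 + Integral(C2*airyai(-a) + C3*airybi(-a), a)


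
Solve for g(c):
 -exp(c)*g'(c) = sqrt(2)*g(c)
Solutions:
 g(c) = C1*exp(sqrt(2)*exp(-c))


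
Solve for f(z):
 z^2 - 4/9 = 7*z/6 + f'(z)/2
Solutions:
 f(z) = C1 + 2*z^3/3 - 7*z^2/6 - 8*z/9


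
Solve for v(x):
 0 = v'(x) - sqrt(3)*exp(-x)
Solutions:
 v(x) = C1 - sqrt(3)*exp(-x)


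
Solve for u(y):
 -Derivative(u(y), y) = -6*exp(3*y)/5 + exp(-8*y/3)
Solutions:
 u(y) = C1 + 2*exp(3*y)/5 + 3*exp(-8*y/3)/8


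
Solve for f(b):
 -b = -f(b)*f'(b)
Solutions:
 f(b) = -sqrt(C1 + b^2)
 f(b) = sqrt(C1 + b^2)


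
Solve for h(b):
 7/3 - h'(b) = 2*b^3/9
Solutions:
 h(b) = C1 - b^4/18 + 7*b/3


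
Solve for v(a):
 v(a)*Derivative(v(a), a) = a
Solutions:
 v(a) = -sqrt(C1 + a^2)
 v(a) = sqrt(C1 + a^2)


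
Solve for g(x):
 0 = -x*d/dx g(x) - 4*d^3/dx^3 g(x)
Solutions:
 g(x) = C1 + Integral(C2*airyai(-2^(1/3)*x/2) + C3*airybi(-2^(1/3)*x/2), x)


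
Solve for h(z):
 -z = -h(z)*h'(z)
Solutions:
 h(z) = -sqrt(C1 + z^2)
 h(z) = sqrt(C1 + z^2)


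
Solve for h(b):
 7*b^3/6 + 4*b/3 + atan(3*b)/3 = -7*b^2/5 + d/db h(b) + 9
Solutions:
 h(b) = C1 + 7*b^4/24 + 7*b^3/15 + 2*b^2/3 + b*atan(3*b)/3 - 9*b - log(9*b^2 + 1)/18


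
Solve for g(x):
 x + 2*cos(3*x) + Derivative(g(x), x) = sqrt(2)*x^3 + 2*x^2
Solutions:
 g(x) = C1 + sqrt(2)*x^4/4 + 2*x^3/3 - x^2/2 - 2*sin(3*x)/3


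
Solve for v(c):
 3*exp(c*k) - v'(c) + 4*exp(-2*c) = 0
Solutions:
 v(c) = C1 - 2*exp(-2*c) + 3*exp(c*k)/k


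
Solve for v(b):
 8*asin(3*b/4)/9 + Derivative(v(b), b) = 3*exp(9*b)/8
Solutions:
 v(b) = C1 - 8*b*asin(3*b/4)/9 - 8*sqrt(16 - 9*b^2)/27 + exp(9*b)/24


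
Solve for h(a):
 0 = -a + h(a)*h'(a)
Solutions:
 h(a) = -sqrt(C1 + a^2)
 h(a) = sqrt(C1 + a^2)


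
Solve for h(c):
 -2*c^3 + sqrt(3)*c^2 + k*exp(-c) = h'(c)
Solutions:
 h(c) = C1 - c^4/2 + sqrt(3)*c^3/3 - k*exp(-c)


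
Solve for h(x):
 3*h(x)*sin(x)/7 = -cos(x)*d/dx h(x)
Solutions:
 h(x) = C1*cos(x)^(3/7)


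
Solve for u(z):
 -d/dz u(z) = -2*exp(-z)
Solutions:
 u(z) = C1 - 2*exp(-z)


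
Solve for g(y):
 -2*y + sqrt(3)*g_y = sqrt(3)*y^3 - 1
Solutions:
 g(y) = C1 + y^4/4 + sqrt(3)*y^2/3 - sqrt(3)*y/3


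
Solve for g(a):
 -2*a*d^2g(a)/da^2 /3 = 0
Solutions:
 g(a) = C1 + C2*a


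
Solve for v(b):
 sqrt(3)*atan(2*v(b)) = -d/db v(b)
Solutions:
 Integral(1/atan(2*_y), (_y, v(b))) = C1 - sqrt(3)*b


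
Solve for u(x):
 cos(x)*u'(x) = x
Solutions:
 u(x) = C1 + Integral(x/cos(x), x)


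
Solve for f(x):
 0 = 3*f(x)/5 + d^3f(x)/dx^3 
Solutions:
 f(x) = C3*exp(-3^(1/3)*5^(2/3)*x/5) + (C1*sin(3^(5/6)*5^(2/3)*x/10) + C2*cos(3^(5/6)*5^(2/3)*x/10))*exp(3^(1/3)*5^(2/3)*x/10)


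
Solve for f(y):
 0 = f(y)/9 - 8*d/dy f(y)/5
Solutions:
 f(y) = C1*exp(5*y/72)


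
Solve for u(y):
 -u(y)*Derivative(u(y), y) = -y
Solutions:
 u(y) = -sqrt(C1 + y^2)
 u(y) = sqrt(C1 + y^2)


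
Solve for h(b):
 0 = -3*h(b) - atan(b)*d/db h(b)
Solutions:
 h(b) = C1*exp(-3*Integral(1/atan(b), b))


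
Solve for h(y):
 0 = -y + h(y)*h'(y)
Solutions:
 h(y) = -sqrt(C1 + y^2)
 h(y) = sqrt(C1 + y^2)


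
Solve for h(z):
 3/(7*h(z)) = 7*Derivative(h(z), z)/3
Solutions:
 h(z) = -sqrt(C1 + 18*z)/7
 h(z) = sqrt(C1 + 18*z)/7


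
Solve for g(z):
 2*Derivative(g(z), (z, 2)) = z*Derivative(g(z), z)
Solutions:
 g(z) = C1 + C2*erfi(z/2)


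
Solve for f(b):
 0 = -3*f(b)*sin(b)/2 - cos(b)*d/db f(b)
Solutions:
 f(b) = C1*cos(b)^(3/2)


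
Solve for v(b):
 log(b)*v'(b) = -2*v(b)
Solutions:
 v(b) = C1*exp(-2*li(b))


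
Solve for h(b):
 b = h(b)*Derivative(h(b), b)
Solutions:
 h(b) = -sqrt(C1 + b^2)
 h(b) = sqrt(C1 + b^2)


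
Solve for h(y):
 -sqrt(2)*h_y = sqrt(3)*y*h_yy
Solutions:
 h(y) = C1 + C2*y^(1 - sqrt(6)/3)


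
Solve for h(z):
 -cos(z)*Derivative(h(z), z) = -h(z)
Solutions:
 h(z) = C1*sqrt(sin(z) + 1)/sqrt(sin(z) - 1)


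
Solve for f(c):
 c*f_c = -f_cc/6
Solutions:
 f(c) = C1 + C2*erf(sqrt(3)*c)


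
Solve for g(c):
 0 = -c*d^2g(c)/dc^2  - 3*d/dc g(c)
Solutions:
 g(c) = C1 + C2/c^2


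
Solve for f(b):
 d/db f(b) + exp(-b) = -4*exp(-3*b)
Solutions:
 f(b) = C1 + exp(-b) + 4*exp(-3*b)/3


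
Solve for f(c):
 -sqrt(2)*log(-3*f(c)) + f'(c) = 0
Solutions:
 -sqrt(2)*Integral(1/(log(-_y) + log(3)), (_y, f(c)))/2 = C1 - c


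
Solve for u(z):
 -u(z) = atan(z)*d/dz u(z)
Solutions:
 u(z) = C1*exp(-Integral(1/atan(z), z))


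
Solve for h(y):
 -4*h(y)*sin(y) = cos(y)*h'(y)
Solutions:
 h(y) = C1*cos(y)^4


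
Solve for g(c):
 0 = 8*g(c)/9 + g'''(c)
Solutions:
 g(c) = C3*exp(-2*3^(1/3)*c/3) + (C1*sin(3^(5/6)*c/3) + C2*cos(3^(5/6)*c/3))*exp(3^(1/3)*c/3)


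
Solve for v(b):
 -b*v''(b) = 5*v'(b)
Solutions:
 v(b) = C1 + C2/b^4


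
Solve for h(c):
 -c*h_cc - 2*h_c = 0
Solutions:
 h(c) = C1 + C2/c


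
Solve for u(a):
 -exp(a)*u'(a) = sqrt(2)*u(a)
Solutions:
 u(a) = C1*exp(sqrt(2)*exp(-a))


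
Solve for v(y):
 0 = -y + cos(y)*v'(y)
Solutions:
 v(y) = C1 + Integral(y/cos(y), y)


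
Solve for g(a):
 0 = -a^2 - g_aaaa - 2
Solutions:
 g(a) = C1 + C2*a + C3*a^2 + C4*a^3 - a^6/360 - a^4/12


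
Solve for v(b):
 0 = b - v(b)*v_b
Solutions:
 v(b) = -sqrt(C1 + b^2)
 v(b) = sqrt(C1 + b^2)


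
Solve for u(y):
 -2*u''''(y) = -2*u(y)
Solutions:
 u(y) = C1*exp(-y) + C2*exp(y) + C3*sin(y) + C4*cos(y)


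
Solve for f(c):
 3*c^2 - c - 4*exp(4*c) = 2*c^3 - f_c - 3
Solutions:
 f(c) = C1 + c^4/2 - c^3 + c^2/2 - 3*c + exp(4*c)


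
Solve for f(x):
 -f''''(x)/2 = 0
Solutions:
 f(x) = C1 + C2*x + C3*x^2 + C4*x^3


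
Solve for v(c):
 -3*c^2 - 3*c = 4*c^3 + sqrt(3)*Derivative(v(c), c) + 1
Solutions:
 v(c) = C1 - sqrt(3)*c^4/3 - sqrt(3)*c^3/3 - sqrt(3)*c^2/2 - sqrt(3)*c/3


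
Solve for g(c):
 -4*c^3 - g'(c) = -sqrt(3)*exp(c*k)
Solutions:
 g(c) = C1 - c^4 + sqrt(3)*exp(c*k)/k


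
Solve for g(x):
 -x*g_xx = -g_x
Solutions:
 g(x) = C1 + C2*x^2


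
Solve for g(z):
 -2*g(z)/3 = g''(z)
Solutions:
 g(z) = C1*sin(sqrt(6)*z/3) + C2*cos(sqrt(6)*z/3)


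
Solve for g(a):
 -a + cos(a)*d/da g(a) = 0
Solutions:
 g(a) = C1 + Integral(a/cos(a), a)


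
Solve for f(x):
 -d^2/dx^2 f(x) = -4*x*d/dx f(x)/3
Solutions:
 f(x) = C1 + C2*erfi(sqrt(6)*x/3)


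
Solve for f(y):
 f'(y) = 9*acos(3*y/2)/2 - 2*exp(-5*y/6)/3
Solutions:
 f(y) = C1 + 9*y*acos(3*y/2)/2 - 3*sqrt(4 - 9*y^2)/2 + 4*exp(-5*y/6)/5


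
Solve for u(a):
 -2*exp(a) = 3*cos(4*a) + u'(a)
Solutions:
 u(a) = C1 - 2*exp(a) - 3*sin(4*a)/4


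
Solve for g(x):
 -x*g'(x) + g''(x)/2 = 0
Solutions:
 g(x) = C1 + C2*erfi(x)


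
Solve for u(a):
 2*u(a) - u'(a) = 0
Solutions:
 u(a) = C1*exp(2*a)


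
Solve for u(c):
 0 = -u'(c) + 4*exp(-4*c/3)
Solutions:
 u(c) = C1 - 3*exp(-4*c/3)


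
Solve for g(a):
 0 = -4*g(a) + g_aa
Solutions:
 g(a) = C1*exp(-2*a) + C2*exp(2*a)


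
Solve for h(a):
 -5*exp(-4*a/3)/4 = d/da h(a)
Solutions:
 h(a) = C1 + 15*exp(-4*a/3)/16


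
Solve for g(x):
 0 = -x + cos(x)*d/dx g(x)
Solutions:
 g(x) = C1 + Integral(x/cos(x), x)


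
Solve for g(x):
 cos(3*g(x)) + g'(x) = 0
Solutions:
 g(x) = -asin((C1 + exp(6*x))/(C1 - exp(6*x)))/3 + pi/3
 g(x) = asin((C1 + exp(6*x))/(C1 - exp(6*x)))/3


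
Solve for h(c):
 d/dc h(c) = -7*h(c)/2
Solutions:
 h(c) = C1*exp(-7*c/2)


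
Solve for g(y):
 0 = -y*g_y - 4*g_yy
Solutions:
 g(y) = C1 + C2*erf(sqrt(2)*y/4)


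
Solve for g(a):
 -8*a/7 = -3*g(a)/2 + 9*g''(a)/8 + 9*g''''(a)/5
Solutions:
 g(a) = C1*exp(-sqrt(3)*a*sqrt(-15 + sqrt(2145))/12) + C2*exp(sqrt(3)*a*sqrt(-15 + sqrt(2145))/12) + C3*sin(sqrt(3)*a*sqrt(15 + sqrt(2145))/12) + C4*cos(sqrt(3)*a*sqrt(15 + sqrt(2145))/12) + 16*a/21


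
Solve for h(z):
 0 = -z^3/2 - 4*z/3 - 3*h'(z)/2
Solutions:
 h(z) = C1 - z^4/12 - 4*z^2/9


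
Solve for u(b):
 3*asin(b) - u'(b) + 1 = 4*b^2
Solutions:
 u(b) = C1 - 4*b^3/3 + 3*b*asin(b) + b + 3*sqrt(1 - b^2)


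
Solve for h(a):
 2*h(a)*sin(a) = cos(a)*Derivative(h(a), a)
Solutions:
 h(a) = C1/cos(a)^2


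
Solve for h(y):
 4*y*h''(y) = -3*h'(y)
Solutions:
 h(y) = C1 + C2*y^(1/4)


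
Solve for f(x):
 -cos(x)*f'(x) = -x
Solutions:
 f(x) = C1 + Integral(x/cos(x), x)


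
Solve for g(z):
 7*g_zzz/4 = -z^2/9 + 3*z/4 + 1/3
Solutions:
 g(z) = C1 + C2*z + C3*z^2 - z^5/945 + z^4/56 + 2*z^3/63


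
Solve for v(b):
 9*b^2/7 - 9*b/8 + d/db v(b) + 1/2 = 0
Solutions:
 v(b) = C1 - 3*b^3/7 + 9*b^2/16 - b/2


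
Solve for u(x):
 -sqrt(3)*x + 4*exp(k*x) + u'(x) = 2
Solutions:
 u(x) = C1 + sqrt(3)*x^2/2 + 2*x - 4*exp(k*x)/k


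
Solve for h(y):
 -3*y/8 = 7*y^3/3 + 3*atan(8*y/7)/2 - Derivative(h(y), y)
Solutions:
 h(y) = C1 + 7*y^4/12 + 3*y^2/16 + 3*y*atan(8*y/7)/2 - 21*log(64*y^2 + 49)/32


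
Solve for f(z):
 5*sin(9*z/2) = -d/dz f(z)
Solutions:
 f(z) = C1 + 10*cos(9*z/2)/9


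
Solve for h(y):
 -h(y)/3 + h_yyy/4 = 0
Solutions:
 h(y) = C3*exp(6^(2/3)*y/3) + (C1*sin(2^(2/3)*3^(1/6)*y/2) + C2*cos(2^(2/3)*3^(1/6)*y/2))*exp(-6^(2/3)*y/6)


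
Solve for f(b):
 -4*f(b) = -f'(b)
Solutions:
 f(b) = C1*exp(4*b)


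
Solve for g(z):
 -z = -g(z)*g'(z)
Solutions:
 g(z) = -sqrt(C1 + z^2)
 g(z) = sqrt(C1 + z^2)


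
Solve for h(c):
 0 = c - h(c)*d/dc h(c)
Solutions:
 h(c) = -sqrt(C1 + c^2)
 h(c) = sqrt(C1 + c^2)


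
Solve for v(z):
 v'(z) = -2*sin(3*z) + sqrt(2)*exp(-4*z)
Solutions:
 v(z) = C1 + 2*cos(3*z)/3 - sqrt(2)*exp(-4*z)/4


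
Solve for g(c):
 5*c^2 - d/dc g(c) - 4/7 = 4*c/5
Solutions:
 g(c) = C1 + 5*c^3/3 - 2*c^2/5 - 4*c/7


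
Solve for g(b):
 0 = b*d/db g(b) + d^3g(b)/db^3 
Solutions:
 g(b) = C1 + Integral(C2*airyai(-b) + C3*airybi(-b), b)


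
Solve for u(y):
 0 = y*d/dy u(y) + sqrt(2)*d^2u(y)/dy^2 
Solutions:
 u(y) = C1 + C2*erf(2^(1/4)*y/2)


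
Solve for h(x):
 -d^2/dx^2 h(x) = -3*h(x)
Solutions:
 h(x) = C1*exp(-sqrt(3)*x) + C2*exp(sqrt(3)*x)


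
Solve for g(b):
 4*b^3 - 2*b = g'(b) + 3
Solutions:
 g(b) = C1 + b^4 - b^2 - 3*b


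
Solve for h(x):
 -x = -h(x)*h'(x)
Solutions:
 h(x) = -sqrt(C1 + x^2)
 h(x) = sqrt(C1 + x^2)


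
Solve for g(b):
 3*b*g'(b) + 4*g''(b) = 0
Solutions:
 g(b) = C1 + C2*erf(sqrt(6)*b/4)


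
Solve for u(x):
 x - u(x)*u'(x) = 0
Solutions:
 u(x) = -sqrt(C1 + x^2)
 u(x) = sqrt(C1 + x^2)


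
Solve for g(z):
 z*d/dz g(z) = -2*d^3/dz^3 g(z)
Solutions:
 g(z) = C1 + Integral(C2*airyai(-2^(2/3)*z/2) + C3*airybi(-2^(2/3)*z/2), z)


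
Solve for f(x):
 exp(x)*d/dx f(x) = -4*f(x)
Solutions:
 f(x) = C1*exp(4*exp(-x))


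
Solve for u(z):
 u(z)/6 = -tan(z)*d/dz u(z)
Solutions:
 u(z) = C1/sin(z)^(1/6)


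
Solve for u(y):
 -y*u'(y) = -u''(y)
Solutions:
 u(y) = C1 + C2*erfi(sqrt(2)*y/2)


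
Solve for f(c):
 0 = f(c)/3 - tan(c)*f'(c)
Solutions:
 f(c) = C1*sin(c)^(1/3)


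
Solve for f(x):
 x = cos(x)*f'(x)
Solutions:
 f(x) = C1 + Integral(x/cos(x), x)


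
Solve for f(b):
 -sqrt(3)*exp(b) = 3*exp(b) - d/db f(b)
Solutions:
 f(b) = C1 + sqrt(3)*exp(b) + 3*exp(b)


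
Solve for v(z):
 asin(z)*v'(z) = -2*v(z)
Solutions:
 v(z) = C1*exp(-2*Integral(1/asin(z), z))


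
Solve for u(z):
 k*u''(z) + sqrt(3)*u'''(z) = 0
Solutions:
 u(z) = C1 + C2*z + C3*exp(-sqrt(3)*k*z/3)


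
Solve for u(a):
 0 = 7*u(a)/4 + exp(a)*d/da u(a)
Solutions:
 u(a) = C1*exp(7*exp(-a)/4)


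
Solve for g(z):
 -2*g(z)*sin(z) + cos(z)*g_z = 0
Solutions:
 g(z) = C1/cos(z)^2


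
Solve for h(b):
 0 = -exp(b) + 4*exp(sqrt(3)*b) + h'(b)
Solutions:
 h(b) = C1 + exp(b) - 4*sqrt(3)*exp(sqrt(3)*b)/3


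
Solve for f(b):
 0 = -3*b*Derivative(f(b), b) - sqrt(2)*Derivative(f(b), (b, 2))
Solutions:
 f(b) = C1 + C2*erf(2^(1/4)*sqrt(3)*b/2)


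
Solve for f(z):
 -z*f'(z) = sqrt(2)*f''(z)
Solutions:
 f(z) = C1 + C2*erf(2^(1/4)*z/2)


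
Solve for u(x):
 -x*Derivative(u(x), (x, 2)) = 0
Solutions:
 u(x) = C1 + C2*x


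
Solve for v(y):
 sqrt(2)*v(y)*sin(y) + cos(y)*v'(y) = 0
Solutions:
 v(y) = C1*cos(y)^(sqrt(2))


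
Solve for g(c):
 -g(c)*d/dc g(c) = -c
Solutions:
 g(c) = -sqrt(C1 + c^2)
 g(c) = sqrt(C1 + c^2)


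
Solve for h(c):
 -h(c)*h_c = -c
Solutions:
 h(c) = -sqrt(C1 + c^2)
 h(c) = sqrt(C1 + c^2)


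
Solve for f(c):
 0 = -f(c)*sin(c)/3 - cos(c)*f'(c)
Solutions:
 f(c) = C1*cos(c)^(1/3)


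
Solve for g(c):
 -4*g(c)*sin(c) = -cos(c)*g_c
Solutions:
 g(c) = C1/cos(c)^4


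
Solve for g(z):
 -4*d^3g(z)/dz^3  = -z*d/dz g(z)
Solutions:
 g(z) = C1 + Integral(C2*airyai(2^(1/3)*z/2) + C3*airybi(2^(1/3)*z/2), z)


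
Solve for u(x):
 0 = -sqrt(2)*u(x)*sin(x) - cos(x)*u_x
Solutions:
 u(x) = C1*cos(x)^(sqrt(2))


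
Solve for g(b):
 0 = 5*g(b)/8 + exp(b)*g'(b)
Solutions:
 g(b) = C1*exp(5*exp(-b)/8)


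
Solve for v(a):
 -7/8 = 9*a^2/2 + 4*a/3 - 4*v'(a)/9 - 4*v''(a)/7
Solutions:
 v(a) = C1 + C2*exp(-7*a/9) + 27*a^3/8 - 645*a^2/56 + 49527*a/1568


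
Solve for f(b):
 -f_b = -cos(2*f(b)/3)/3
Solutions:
 -b/3 - 3*log(sin(2*f(b)/3) - 1)/4 + 3*log(sin(2*f(b)/3) + 1)/4 = C1


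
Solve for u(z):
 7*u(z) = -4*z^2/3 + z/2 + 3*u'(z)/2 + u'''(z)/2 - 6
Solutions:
 u(z) = C3*exp(2*z) - 4*z^2/21 - z/98 + (C1*sin(sqrt(6)*z) + C2*cos(sqrt(6)*z))*exp(-z) - 1179/1372


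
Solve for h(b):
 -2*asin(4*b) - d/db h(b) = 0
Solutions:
 h(b) = C1 - 2*b*asin(4*b) - sqrt(1 - 16*b^2)/2


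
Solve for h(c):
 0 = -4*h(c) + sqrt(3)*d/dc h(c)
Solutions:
 h(c) = C1*exp(4*sqrt(3)*c/3)


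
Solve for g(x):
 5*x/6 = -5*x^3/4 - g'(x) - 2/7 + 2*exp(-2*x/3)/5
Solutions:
 g(x) = C1 - 5*x^4/16 - 5*x^2/12 - 2*x/7 - 3*exp(-2*x/3)/5


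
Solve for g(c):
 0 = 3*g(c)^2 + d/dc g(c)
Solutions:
 g(c) = 1/(C1 + 3*c)


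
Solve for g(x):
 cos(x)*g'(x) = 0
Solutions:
 g(x) = C1


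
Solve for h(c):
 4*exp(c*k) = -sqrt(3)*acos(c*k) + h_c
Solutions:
 h(c) = C1 + 4*Piecewise((exp(c*k)/k, Ne(k, 0)), (c, True)) + sqrt(3)*Piecewise((c*acos(c*k) - sqrt(-c^2*k^2 + 1)/k, Ne(k, 0)), (pi*c/2, True))


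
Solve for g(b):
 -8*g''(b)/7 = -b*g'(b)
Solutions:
 g(b) = C1 + C2*erfi(sqrt(7)*b/4)


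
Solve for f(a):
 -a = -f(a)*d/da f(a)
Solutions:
 f(a) = -sqrt(C1 + a^2)
 f(a) = sqrt(C1 + a^2)


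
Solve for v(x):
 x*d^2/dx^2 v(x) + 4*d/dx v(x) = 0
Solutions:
 v(x) = C1 + C2/x^3


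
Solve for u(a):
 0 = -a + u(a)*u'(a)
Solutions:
 u(a) = -sqrt(C1 + a^2)
 u(a) = sqrt(C1 + a^2)


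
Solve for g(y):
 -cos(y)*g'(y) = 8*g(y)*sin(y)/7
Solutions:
 g(y) = C1*cos(y)^(8/7)


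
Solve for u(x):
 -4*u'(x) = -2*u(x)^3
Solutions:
 u(x) = -sqrt(-1/(C1 + x))
 u(x) = sqrt(-1/(C1 + x))


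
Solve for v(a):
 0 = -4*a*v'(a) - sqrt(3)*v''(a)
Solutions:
 v(a) = C1 + C2*erf(sqrt(2)*3^(3/4)*a/3)


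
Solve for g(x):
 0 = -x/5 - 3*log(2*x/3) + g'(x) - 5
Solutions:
 g(x) = C1 + x^2/10 + 3*x*log(x) + x*log(8/27) + 2*x


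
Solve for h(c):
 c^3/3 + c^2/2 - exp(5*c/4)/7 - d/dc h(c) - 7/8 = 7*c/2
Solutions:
 h(c) = C1 + c^4/12 + c^3/6 - 7*c^2/4 - 7*c/8 - 4*exp(5*c/4)/35


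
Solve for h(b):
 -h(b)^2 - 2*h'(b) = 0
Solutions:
 h(b) = 2/(C1 + b)


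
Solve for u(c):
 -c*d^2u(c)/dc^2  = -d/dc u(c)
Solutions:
 u(c) = C1 + C2*c^2


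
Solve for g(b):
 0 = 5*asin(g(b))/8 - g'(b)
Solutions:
 Integral(1/asin(_y), (_y, g(b))) = C1 + 5*b/8


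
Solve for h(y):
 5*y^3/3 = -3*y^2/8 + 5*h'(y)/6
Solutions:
 h(y) = C1 + y^4/2 + 3*y^3/20


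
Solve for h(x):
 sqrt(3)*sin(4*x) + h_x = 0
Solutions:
 h(x) = C1 + sqrt(3)*cos(4*x)/4


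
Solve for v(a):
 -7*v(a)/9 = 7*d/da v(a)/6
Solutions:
 v(a) = C1*exp(-2*a/3)


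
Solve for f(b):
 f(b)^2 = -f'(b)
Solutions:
 f(b) = 1/(C1 + b)


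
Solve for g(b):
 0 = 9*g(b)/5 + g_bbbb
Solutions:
 g(b) = (C1*sin(5^(3/4)*sqrt(6)*b/10) + C2*cos(5^(3/4)*sqrt(6)*b/10))*exp(-5^(3/4)*sqrt(6)*b/10) + (C3*sin(5^(3/4)*sqrt(6)*b/10) + C4*cos(5^(3/4)*sqrt(6)*b/10))*exp(5^(3/4)*sqrt(6)*b/10)


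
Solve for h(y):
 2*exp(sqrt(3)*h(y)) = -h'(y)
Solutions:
 h(y) = sqrt(3)*(2*log(1/(C1 + 2*y)) - log(3))/6


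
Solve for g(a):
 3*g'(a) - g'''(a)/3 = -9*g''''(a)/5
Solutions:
 g(a) = C1 + C2*exp(a*(10*2^(1/3)*5^(2/3)/(243*sqrt(531141) + 177097)^(1/3) + 20 + 2^(2/3)*5^(1/3)*(243*sqrt(531141) + 177097)^(1/3))/324)*sin(10^(1/3)*sqrt(3)*a*(-2^(1/3)*(243*sqrt(531141) + 177097)^(1/3) + 10*5^(1/3)/(243*sqrt(531141) + 177097)^(1/3))/324) + C3*exp(a*(10*2^(1/3)*5^(2/3)/(243*sqrt(531141) + 177097)^(1/3) + 20 + 2^(2/3)*5^(1/3)*(243*sqrt(531141) + 177097)^(1/3))/324)*cos(10^(1/3)*sqrt(3)*a*(-2^(1/3)*(243*sqrt(531141) + 177097)^(1/3) + 10*5^(1/3)/(243*sqrt(531141) + 177097)^(1/3))/324) + C4*exp(a*(-2^(2/3)*5^(1/3)*(243*sqrt(531141) + 177097)^(1/3) - 10*2^(1/3)*5^(2/3)/(243*sqrt(531141) + 177097)^(1/3) + 10)/162)


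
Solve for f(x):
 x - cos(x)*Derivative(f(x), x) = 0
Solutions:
 f(x) = C1 + Integral(x/cos(x), x)


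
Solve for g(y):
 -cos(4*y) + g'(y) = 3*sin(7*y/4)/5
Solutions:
 g(y) = C1 + sin(4*y)/4 - 12*cos(7*y/4)/35


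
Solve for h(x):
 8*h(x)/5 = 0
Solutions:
 h(x) = 0


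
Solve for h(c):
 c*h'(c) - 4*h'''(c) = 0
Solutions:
 h(c) = C1 + Integral(C2*airyai(2^(1/3)*c/2) + C3*airybi(2^(1/3)*c/2), c)


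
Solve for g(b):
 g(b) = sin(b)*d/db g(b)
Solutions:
 g(b) = C1*sqrt(cos(b) - 1)/sqrt(cos(b) + 1)


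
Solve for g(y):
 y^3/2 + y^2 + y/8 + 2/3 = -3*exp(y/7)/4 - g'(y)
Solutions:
 g(y) = C1 - y^4/8 - y^3/3 - y^2/16 - 2*y/3 - 21*exp(y/7)/4


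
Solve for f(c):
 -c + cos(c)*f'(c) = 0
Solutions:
 f(c) = C1 + Integral(c/cos(c), c)


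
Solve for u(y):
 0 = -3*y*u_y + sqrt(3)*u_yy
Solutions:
 u(y) = C1 + C2*erfi(sqrt(2)*3^(1/4)*y/2)


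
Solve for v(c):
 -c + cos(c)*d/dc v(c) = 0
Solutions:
 v(c) = C1 + Integral(c/cos(c), c)


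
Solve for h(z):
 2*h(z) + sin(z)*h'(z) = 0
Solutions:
 h(z) = C1*(cos(z) + 1)/(cos(z) - 1)


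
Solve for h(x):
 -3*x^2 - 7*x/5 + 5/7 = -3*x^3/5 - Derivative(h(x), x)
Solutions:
 h(x) = C1 - 3*x^4/20 + x^3 + 7*x^2/10 - 5*x/7


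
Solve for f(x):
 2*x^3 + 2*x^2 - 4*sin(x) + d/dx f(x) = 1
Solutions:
 f(x) = C1 - x^4/2 - 2*x^3/3 + x - 4*cos(x)


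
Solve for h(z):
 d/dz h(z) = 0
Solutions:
 h(z) = C1


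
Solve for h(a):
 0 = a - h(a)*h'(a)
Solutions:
 h(a) = -sqrt(C1 + a^2)
 h(a) = sqrt(C1 + a^2)


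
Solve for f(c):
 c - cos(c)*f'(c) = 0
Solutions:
 f(c) = C1 + Integral(c/cos(c), c)


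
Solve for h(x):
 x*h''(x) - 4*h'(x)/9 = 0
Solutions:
 h(x) = C1 + C2*x^(13/9)


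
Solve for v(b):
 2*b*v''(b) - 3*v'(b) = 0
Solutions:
 v(b) = C1 + C2*b^(5/2)


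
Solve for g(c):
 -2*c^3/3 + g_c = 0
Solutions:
 g(c) = C1 + c^4/6


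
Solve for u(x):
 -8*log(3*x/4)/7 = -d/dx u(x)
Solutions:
 u(x) = C1 + 8*x*log(x)/7 - 16*x*log(2)/7 - 8*x/7 + 8*x*log(3)/7


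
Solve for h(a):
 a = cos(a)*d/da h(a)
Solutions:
 h(a) = C1 + Integral(a/cos(a), a)


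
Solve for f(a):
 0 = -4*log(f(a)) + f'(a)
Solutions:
 li(f(a)) = C1 + 4*a


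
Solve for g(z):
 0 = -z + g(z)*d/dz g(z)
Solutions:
 g(z) = -sqrt(C1 + z^2)
 g(z) = sqrt(C1 + z^2)


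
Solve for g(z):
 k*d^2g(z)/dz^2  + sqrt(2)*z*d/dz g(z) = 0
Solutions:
 g(z) = C1 + C2*sqrt(k)*erf(2^(3/4)*z*sqrt(1/k)/2)


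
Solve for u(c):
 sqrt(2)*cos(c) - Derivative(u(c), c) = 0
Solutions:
 u(c) = C1 + sqrt(2)*sin(c)


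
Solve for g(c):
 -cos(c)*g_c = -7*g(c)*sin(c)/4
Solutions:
 g(c) = C1/cos(c)^(7/4)


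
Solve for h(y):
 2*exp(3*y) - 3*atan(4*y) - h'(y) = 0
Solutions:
 h(y) = C1 - 3*y*atan(4*y) + 2*exp(3*y)/3 + 3*log(16*y^2 + 1)/8


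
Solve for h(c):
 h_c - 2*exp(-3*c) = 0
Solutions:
 h(c) = C1 - 2*exp(-3*c)/3


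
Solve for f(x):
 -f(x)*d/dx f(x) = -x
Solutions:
 f(x) = -sqrt(C1 + x^2)
 f(x) = sqrt(C1 + x^2)


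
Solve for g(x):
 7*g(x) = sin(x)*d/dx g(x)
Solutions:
 g(x) = C1*sqrt(cos(x) - 1)*(cos(x)^3 - 3*cos(x)^2 + 3*cos(x) - 1)/(sqrt(cos(x) + 1)*(cos(x)^3 + 3*cos(x)^2 + 3*cos(x) + 1))


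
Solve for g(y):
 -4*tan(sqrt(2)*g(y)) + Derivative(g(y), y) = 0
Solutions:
 g(y) = sqrt(2)*(pi - asin(C1*exp(4*sqrt(2)*y)))/2
 g(y) = sqrt(2)*asin(C1*exp(4*sqrt(2)*y))/2


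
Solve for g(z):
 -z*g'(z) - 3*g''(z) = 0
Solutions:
 g(z) = C1 + C2*erf(sqrt(6)*z/6)


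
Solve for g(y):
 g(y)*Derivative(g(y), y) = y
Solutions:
 g(y) = -sqrt(C1 + y^2)
 g(y) = sqrt(C1 + y^2)


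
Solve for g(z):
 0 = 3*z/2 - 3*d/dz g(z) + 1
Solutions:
 g(z) = C1 + z^2/4 + z/3


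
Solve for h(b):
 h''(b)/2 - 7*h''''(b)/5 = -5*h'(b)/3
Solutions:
 h(b) = C1 + C2*exp(-210^(1/3)*b*(210^(1/3)/(sqrt(43890) + 210)^(1/3) + (sqrt(43890) + 210)^(1/3))/84)*sin(3^(1/6)*70^(1/3)*b*(-3^(2/3)*(sqrt(43890) + 210)^(1/3) + 3*70^(1/3)/(sqrt(43890) + 210)^(1/3))/84) + C3*exp(-210^(1/3)*b*(210^(1/3)/(sqrt(43890) + 210)^(1/3) + (sqrt(43890) + 210)^(1/3))/84)*cos(3^(1/6)*70^(1/3)*b*(-3^(2/3)*(sqrt(43890) + 210)^(1/3) + 3*70^(1/3)/(sqrt(43890) + 210)^(1/3))/84) + C4*exp(210^(1/3)*b*(210^(1/3)/(sqrt(43890) + 210)^(1/3) + (sqrt(43890) + 210)^(1/3))/42)


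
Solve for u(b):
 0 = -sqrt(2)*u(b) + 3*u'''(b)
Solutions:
 u(b) = C3*exp(2^(1/6)*3^(2/3)*b/3) + (C1*sin(6^(1/6)*b/2) + C2*cos(6^(1/6)*b/2))*exp(-2^(1/6)*3^(2/3)*b/6)


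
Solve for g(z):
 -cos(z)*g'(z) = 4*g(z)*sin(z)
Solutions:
 g(z) = C1*cos(z)^4


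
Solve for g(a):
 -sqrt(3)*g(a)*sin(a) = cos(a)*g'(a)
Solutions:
 g(a) = C1*cos(a)^(sqrt(3))


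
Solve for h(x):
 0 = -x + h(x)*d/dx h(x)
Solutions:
 h(x) = -sqrt(C1 + x^2)
 h(x) = sqrt(C1 + x^2)


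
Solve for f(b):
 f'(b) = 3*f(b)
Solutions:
 f(b) = C1*exp(3*b)


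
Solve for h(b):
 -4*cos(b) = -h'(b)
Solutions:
 h(b) = C1 + 4*sin(b)


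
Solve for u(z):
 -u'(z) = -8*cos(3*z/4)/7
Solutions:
 u(z) = C1 + 32*sin(3*z/4)/21


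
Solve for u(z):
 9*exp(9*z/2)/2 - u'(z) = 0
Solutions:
 u(z) = C1 + exp(9*z/2)


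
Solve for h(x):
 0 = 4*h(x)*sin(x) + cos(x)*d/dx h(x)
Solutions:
 h(x) = C1*cos(x)^4


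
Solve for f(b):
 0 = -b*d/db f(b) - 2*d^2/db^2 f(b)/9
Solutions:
 f(b) = C1 + C2*erf(3*b/2)


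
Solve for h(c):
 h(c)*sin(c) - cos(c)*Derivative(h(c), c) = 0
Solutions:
 h(c) = C1/cos(c)


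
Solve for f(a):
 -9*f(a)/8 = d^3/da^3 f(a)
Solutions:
 f(a) = C3*exp(-3^(2/3)*a/2) + (C1*sin(3*3^(1/6)*a/4) + C2*cos(3*3^(1/6)*a/4))*exp(3^(2/3)*a/4)


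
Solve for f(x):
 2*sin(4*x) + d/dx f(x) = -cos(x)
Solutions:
 f(x) = C1 - sin(x) + cos(4*x)/2


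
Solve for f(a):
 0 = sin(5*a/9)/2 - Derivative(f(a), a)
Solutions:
 f(a) = C1 - 9*cos(5*a/9)/10


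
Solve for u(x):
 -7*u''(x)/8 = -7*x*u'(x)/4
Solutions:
 u(x) = C1 + C2*erfi(x)


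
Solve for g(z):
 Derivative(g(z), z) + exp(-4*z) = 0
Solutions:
 g(z) = C1 + exp(-4*z)/4


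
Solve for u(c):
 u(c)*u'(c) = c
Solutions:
 u(c) = -sqrt(C1 + c^2)
 u(c) = sqrt(C1 + c^2)


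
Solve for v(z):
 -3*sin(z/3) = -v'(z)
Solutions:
 v(z) = C1 - 9*cos(z/3)


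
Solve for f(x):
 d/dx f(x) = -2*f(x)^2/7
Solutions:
 f(x) = 7/(C1 + 2*x)


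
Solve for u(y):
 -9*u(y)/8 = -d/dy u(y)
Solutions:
 u(y) = C1*exp(9*y/8)


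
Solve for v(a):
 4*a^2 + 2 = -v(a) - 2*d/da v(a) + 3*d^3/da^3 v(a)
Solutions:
 v(a) = C3*exp(a) - 4*a^2 + 16*a + (C1*sin(sqrt(3)*a/6) + C2*cos(sqrt(3)*a/6))*exp(-a/2) - 34


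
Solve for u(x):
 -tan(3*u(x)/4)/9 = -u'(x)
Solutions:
 u(x) = -4*asin(C1*exp(x/12))/3 + 4*pi/3
 u(x) = 4*asin(C1*exp(x/12))/3


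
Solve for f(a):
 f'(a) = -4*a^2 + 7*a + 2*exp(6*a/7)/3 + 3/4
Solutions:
 f(a) = C1 - 4*a^3/3 + 7*a^2/2 + 3*a/4 + 7*exp(6*a/7)/9


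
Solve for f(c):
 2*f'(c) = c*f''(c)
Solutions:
 f(c) = C1 + C2*c^3


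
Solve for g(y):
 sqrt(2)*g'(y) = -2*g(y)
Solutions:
 g(y) = C1*exp(-sqrt(2)*y)


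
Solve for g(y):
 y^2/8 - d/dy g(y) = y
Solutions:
 g(y) = C1 + y^3/24 - y^2/2


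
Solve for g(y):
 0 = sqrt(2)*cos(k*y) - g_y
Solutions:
 g(y) = C1 + sqrt(2)*sin(k*y)/k


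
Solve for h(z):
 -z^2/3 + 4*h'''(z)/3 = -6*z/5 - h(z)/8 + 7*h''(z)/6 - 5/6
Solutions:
 h(z) = C1*exp(z/2) + C2*exp(z*(3 - sqrt(57))/16) + C3*exp(z*(3 + sqrt(57))/16) + 8*z^2/3 - 48*z/5 + 388/9


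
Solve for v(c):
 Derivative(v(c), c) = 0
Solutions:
 v(c) = C1


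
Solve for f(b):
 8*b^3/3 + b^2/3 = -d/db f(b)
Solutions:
 f(b) = C1 - 2*b^4/3 - b^3/9


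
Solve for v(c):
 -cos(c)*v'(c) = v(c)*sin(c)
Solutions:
 v(c) = C1*cos(c)


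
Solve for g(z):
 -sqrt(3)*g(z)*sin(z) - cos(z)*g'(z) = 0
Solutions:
 g(z) = C1*cos(z)^(sqrt(3))


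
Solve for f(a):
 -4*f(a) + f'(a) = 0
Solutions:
 f(a) = C1*exp(4*a)


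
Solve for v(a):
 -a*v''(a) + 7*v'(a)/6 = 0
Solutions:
 v(a) = C1 + C2*a^(13/6)


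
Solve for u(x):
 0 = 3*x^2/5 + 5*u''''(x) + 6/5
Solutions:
 u(x) = C1 + C2*x + C3*x^2 + C4*x^3 - x^6/3000 - x^4/100
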